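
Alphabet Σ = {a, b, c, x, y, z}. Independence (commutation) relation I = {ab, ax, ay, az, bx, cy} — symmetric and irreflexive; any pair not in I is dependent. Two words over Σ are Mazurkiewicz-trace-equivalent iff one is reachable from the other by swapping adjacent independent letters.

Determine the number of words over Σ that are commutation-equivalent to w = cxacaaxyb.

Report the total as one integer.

20

#0=c has no predecessor
#1=x depends on [0:c]
#2=a depends on [0:c]
#3=c depends on [1:x, 2:a]
#4=a depends on [3:c]
#5=a depends on [4:a]
#6=x depends on [3:c]
#7=y depends on [6:x]
#8=b depends on [7:y]
sources: [0:c]
N(rest) = Σ N(rest − s) over sources s of rest; N(one piece) = 1:
  size 1 → [5]=1  [8]=1
  size 2 → [4,5]=1  [5,8]=2  [7,8]=1
  size 3 → [4,5,8]=3  [5,7,8]=3  [6,7,8]=1
  size 4 → [4,5,7,8]=6  [5,6,7,8]=4
  size 5 → [4,5,6,7,8]=10
  size 6 → [3,4,5,6,7,8]=10
  size 7 → [1,3,4,5,6,7,8]=10  [2,3,4,5,6,7,8]=10
  first=0(c) contributes 20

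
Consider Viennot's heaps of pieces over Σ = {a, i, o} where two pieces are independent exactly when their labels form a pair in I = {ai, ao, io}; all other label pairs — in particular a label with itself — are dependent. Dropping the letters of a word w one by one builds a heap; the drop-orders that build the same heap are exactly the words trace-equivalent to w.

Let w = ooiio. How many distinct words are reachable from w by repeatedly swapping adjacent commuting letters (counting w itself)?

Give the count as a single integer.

piece 0:o — minimal
piece 1:o rests on {0:o}
piece 2:i — minimal
piece 3:i rests on {2:i}
piece 4:o rests on {1:o}
minimal pieces: {0:o, 2:i}
ways to finish when only these pieces remain (= sum over removing one remaining piece with nothing left below it):
  1 left: {3}→1  {4}→1
  2 left: {1,4}→1  {2,3}→1  {3,4}→2
  3 left: {0,1,4}→1  {1,3,4}→3  {2,3,4}→3
  placing 0:o first → 6 extensions
  placing 2:i first → 4 extensions
total linear extensions = 10

10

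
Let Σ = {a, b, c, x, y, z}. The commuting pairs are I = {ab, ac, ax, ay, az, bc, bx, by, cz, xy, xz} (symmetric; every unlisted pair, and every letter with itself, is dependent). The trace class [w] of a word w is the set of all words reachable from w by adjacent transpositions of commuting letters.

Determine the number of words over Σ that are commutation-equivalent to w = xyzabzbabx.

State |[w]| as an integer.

piece 0:x — minimal
piece 1:y — minimal
piece 2:z rests on {1:y}
piece 3:a — minimal
piece 4:b rests on {2:z}
piece 5:z rests on {4:b}
piece 6:b rests on {5:z}
piece 7:a rests on {3:a}
piece 8:b rests on {6:b}
piece 9:x rests on {0:x}
minimal pieces: {0:x, 1:y, 3:a}
ways to finish when only these pieces remain (= sum over removing one remaining piece with nothing left below it):
  1 left: {7}→1  {8}→1  {9}→1
  2 left: {0,9}→1  {3,7}→1  {6,8}→1  {7,8}→2  {7,9}→2  {8,9}→2
  3 left: {0,7,9}→3  {0,8,9}→3  {3,7,8}→3  {3,7,9}→3  {5,6,8}→1  {6,7,8}→3  {6,8,9}→3  {7,8,9}→6
  4 left: {0,3,7,9}→6  {0,6,8,9}→6  {0,7,8,9}→12  {3,6,7,8}→6  {3,7,8,9}→12  {4,5,6,8}→1  {5,6,7,8}→4  {5,6,8,9}→4  {6,7,8,9}→12
  5 left: {0,3,7,8,9}→30  {0,5,6,8,9}→10  {0,6,7,8,9}→30  {2,4,5,6,8}→1  {3,5,6,7,8}→10  {3,6,7,8,9}→30  {4,5,6,7,8}→5  {4,5,6,8,9}→5  {5,6,7,8,9}→20
  6 left: {0,3,6,7,8,9}→90  {0,4,5,6,8,9}→15  {0,5,6,7,8,9}→60  {1,2,4,5,6,8}→1  {2,4,5,6,7,8}→6  {2,4,5,6,8,9}→6  {3,4,5,6,7,8}→15  {3,5,6,7,8,9}→60  {4,5,6,7,8,9}→30
  7 left: {0,2,4,5,6,8,9}→21  {0,3,5,6,7,8,9}→210  {0,4,5,6,7,8,9}→105  {1,2,4,5,6,7,8}→7  {1,2,4,5,6,8,9}→7  {2,3,4,5,6,7,8}→21  {2,4,5,6,7,8,9}→42  {3,4,5,6,7,8,9}→105
  8 left: {0,1,2,4,5,6,8,9}→28  {0,2,4,5,6,7,8,9}→168  {0,3,4,5,6,7,8,9}→420  {1,2,3,4,5,6,7,8}→28  {1,2,4,5,6,7,8,9}→56  {2,3,4,5,6,7,8,9}→168
  placing 0:x first → 252 extensions
  placing 1:y first → 756 extensions
  placing 3:a first → 252 extensions
total linear extensions = 1260

1260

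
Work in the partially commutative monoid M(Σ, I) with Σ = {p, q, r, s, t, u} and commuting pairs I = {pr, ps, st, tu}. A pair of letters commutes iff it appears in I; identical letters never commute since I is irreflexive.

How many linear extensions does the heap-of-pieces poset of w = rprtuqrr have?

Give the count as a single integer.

6

#0=r has no predecessor
#1=p has no predecessor
#2=r depends on [0:r]
#3=t depends on [1:p, 2:r]
#4=u depends on [1:p, 2:r]
#5=q depends on [3:t, 4:u]
#6=r depends on [5:q]
#7=r depends on [6:r]
sources: [0:r, 1:p]
N(rest) = Σ N(rest − s) over sources s of rest; N(one piece) = 1:
  size 1 → [7]=1
  size 2 → [6,7]=1
  size 3 → [5,6,7]=1
  size 4 → [3,5,6,7]=1  [4,5,6,7]=1
  size 5 → [3,4,5,6,7]=2
  size 6 → [1,3,4,5,6,7]=2  [2,3,4,5,6,7]=2
  first=0(r) contributes 4
  first=1(p) contributes 2
|[w]| = 6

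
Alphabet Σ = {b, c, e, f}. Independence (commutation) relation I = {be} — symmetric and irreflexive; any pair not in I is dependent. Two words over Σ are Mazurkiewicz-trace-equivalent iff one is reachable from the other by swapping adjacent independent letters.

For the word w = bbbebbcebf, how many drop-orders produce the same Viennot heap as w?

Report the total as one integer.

drop 0:b onto floor
drop 1:b onto {0:b}
drop 2:b onto {1:b}
drop 3:e onto floor
drop 4:b onto {2:b}
drop 5:b onto {4:b}
drop 6:c onto {3:e, 5:b}
drop 7:e onto {6:c}
drop 8:b onto {6:c}
drop 9:f onto {7:e, 8:b}
ground layer = {0:b, 3:e}
drop-orders for the pieces not yet dropped (sum over which currently-grounded one goes next):
  1 to go: {9} 1
  2 to go: {7,9} 1  {8,9} 1
  3 to go: {7,8,9} 2
  4 to go: {6,7,8,9} 2
  5 to go: {3,6,7,8,9} 2  {5,6,7,8,9} 2
  6 to go: {3,5,6,7,8,9} 4  {4,5,6,7,8,9} 2
  7 to go: {2,4,5,6,7,8,9} 2  {3,4,5,6,7,8,9} 6
  8 to go: {1,2,4,5,6,7,8,9} 2  {2,3,4,5,6,7,8,9} 8
  if 0:b drops first: 10 orders
  if 3:e drops first: 2 orders
heap linearizations: 12

12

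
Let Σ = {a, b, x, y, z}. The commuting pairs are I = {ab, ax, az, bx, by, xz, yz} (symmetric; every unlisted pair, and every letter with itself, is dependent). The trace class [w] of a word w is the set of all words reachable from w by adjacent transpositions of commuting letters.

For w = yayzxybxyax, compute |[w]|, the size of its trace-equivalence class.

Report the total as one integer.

110

piece 0:y — minimal
piece 1:a rests on {0:y}
piece 2:y rests on {1:a}
piece 3:z — minimal
piece 4:x rests on {2:y}
piece 5:y rests on {4:x}
piece 6:b rests on {3:z}
piece 7:x rests on {5:y}
piece 8:y rests on {7:x}
piece 9:a rests on {8:y}
piece 10:x rests on {8:y}
minimal pieces: {0:y, 3:z}
ways to finish when only these pieces remain (= sum over removing one remaining piece with nothing left below it):
  1 left: {6}→1  {9}→1  {10}→1
  2 left: {3,6}→1  {6,9}→2  {6,10}→2  {9,10}→2
  3 left: {3,6,9}→3  {3,6,10}→3  {6,9,10}→6  {8,9,10}→2
  4 left: {3,6,9,10}→12  {6,8,9,10}→8  {7,8,9,10}→2
  5 left: {3,6,8,9,10}→20  {5,7,8,9,10}→2  {6,7,8,9,10}→10
  6 left: {3,6,7,8,9,10}→30  {4,5,7,8,9,10}→2  {5,6,7,8,9,10}→12
  7 left: {2,4,5,7,8,9,10}→2  {3,5,6,7,8,9,10}→42  {4,5,6,7,8,9,10}→14
  8 left: {1,2,4,5,7,8,9,10}→2  {2,4,5,6,7,8,9,10}→16  {3,4,5,6,7,8,9,10}→56
  9 left: {0,1,2,4,5,7,8,9,10}→2  {1,2,4,5,6,7,8,9,10}→18  {2,3,4,5,6,7,8,9,10}→72
  placing 0:y first → 90 extensions
  placing 3:z first → 20 extensions
total linear extensions = 110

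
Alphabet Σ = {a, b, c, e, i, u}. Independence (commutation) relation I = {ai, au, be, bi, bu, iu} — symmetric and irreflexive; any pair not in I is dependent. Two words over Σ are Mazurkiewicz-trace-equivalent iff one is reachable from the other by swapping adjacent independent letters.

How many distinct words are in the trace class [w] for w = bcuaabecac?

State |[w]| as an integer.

0(b) covers ∅
1(c) covers 0:b
2(u) covers 1:c
3(a) covers 1:c
4(a) covers 3:a
5(b) covers 4:a
6(e) covers 2:u, 4:a
7(c) covers 5:b, 6:e
8(a) covers 7:c
9(c) covers 8:a
floor of heap: 0:b
completions by unplaced set U, small U first (add the entries for U minus each lowest piece of U):
  |U|=1: {9}:1
  |U|=2: {8,9}:1
  |U|=3: {7,8,9}:1
  |U|=4: {5,7,8,9}:1  {6,7,8,9}:1
  |U|=5: {2,6,7,8,9}:1  {5,6,7,8,9}:2
  |U|=6: {2,5,6,7,8,9}:3  {4,5,6,7,8,9}:2
  |U|=7: {2,4,5,6,7,8,9}:5  {3,4,5,6,7,8,9}:2
  |U|=8: {2,3,4,5,6,7,8,9}:7
  start at 0(b): 7

7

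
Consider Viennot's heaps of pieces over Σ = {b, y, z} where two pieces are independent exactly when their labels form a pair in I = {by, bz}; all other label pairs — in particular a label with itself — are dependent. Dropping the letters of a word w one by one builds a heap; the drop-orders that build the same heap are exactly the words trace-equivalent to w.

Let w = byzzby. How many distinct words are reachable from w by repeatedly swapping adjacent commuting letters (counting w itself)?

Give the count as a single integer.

#0=b has no predecessor
#1=y has no predecessor
#2=z depends on [1:y]
#3=z depends on [2:z]
#4=b depends on [0:b]
#5=y depends on [3:z]
sources: [0:b, 1:y]
N(rest) = Σ N(rest − s) over sources s of rest; N(one piece) = 1:
  size 1 → [4]=1  [5]=1
  size 2 → [0,4]=1  [3,5]=1  [4,5]=2
  size 3 → [0,4,5]=3  [2,3,5]=1  [3,4,5]=3
  size 4 → [0,3,4,5]=6  [1,2,3,5]=1  [2,3,4,5]=4
  first=0(b) contributes 5
  first=1(y) contributes 10
|[w]| = 15

15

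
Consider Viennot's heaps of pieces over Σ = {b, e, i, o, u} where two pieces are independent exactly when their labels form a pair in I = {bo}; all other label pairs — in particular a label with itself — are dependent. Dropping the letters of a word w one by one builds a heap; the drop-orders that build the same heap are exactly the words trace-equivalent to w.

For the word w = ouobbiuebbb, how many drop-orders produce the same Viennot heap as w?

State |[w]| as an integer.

0(o) covers ∅
1(u) covers 0:o
2(o) covers 1:u
3(b) covers 1:u
4(b) covers 3:b
5(i) covers 2:o, 4:b
6(u) covers 5:i
7(e) covers 6:u
8(b) covers 7:e
9(b) covers 8:b
10(b) covers 9:b
floor of heap: 0:o
completions by unplaced set U, small U first (add the entries for U minus each lowest piece of U):
  |U|=1: {10}:1
  |U|=2: {9,10}:1
  |U|=3: {8,9,10}:1
  |U|=4: {7,8,9,10}:1
  |U|=5: {6,7,8,9,10}:1
  |U|=6: {5,6,7,8,9,10}:1
  |U|=7: {2,5,6,7,8,9,10}:1  {4,5,6,7,8,9,10}:1
  |U|=8: {2,4,5,6,7,8,9,10}:2  {3,4,5,6,7,8,9,10}:1
  |U|=9: {2,3,4,5,6,7,8,9,10}:3
  start at 0(o): 3

3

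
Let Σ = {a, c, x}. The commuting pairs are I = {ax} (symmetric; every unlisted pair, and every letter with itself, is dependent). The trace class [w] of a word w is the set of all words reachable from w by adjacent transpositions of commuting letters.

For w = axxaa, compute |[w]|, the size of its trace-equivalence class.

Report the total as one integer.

0(a) covers ∅
1(x) covers ∅
2(x) covers 1:x
3(a) covers 0:a
4(a) covers 3:a
floor of heap: 0:a, 1:x
completions by unplaced set U, small U first (add the entries for U minus each lowest piece of U):
  |U|=1: {2}:1  {4}:1
  |U|=2: {1,2}:1  {2,4}:2  {3,4}:1
  |U|=3: {0,3,4}:1  {1,2,4}:3  {2,3,4}:3
  start at 0(a): 6
  start at 1(x): 4
sum over floor = 10

10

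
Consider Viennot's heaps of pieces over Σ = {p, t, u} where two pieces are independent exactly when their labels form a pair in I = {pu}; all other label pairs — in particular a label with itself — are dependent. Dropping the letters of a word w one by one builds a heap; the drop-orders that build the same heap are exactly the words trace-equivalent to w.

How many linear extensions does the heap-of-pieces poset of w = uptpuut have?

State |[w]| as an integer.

6

#0=u has no predecessor
#1=p has no predecessor
#2=t depends on [0:u, 1:p]
#3=p depends on [2:t]
#4=u depends on [2:t]
#5=u depends on [4:u]
#6=t depends on [3:p, 5:u]
sources: [0:u, 1:p]
N(rest) = Σ N(rest − s) over sources s of rest; N(one piece) = 1:
  size 1 → [6]=1
  size 2 → [3,6]=1  [5,6]=1
  size 3 → [3,5,6]=2  [4,5,6]=1
  size 4 → [3,4,5,6]=3
  size 5 → [2,3,4,5,6]=3
  first=0(u) contributes 3
  first=1(p) contributes 3
|[w]| = 6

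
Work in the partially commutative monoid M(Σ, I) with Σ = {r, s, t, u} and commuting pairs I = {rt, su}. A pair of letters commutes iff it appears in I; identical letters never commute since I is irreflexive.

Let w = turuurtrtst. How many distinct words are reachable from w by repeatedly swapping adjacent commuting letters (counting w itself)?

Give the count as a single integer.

6

drop 0:t onto floor
drop 1:u onto {0:t}
drop 2:r onto {1:u}
drop 3:u onto {2:r}
drop 4:u onto {3:u}
drop 5:r onto {4:u}
drop 6:t onto {4:u}
drop 7:r onto {5:r}
drop 8:t onto {6:t}
drop 9:s onto {7:r, 8:t}
drop 10:t onto {9:s}
ground layer = {0:t}
drop-orders for the pieces not yet dropped (sum over which currently-grounded one goes next):
  1 to go: {10} 1
  2 to go: {9,10} 1
  3 to go: {7,9,10} 1  {8,9,10} 1
  4 to go: {5,7,9,10} 1  {6,8,9,10} 1  {7,8,9,10} 2
  5 to go: {5,7,8,9,10} 3  {6,7,8,9,10} 3
  6 to go: {5,6,7,8,9,10} 6
  7 to go: {4,5,6,7,8,9,10} 6
  8 to go: {3,4,5,6,7,8,9,10} 6
  9 to go: {2,3,4,5,6,7,8,9,10} 6
  if 0:t drops first: 6 orders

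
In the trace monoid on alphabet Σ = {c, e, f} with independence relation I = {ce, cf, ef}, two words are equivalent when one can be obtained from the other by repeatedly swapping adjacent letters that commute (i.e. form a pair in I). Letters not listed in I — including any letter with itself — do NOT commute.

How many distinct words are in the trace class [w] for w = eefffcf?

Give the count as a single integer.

#0=e has no predecessor
#1=e depends on [0:e]
#2=f has no predecessor
#3=f depends on [2:f]
#4=f depends on [3:f]
#5=c has no predecessor
#6=f depends on [4:f]
sources: [0:e, 2:f, 5:c]
N(rest) = Σ N(rest − s) over sources s of rest; N(one piece) = 1:
  size 1 → [1]=1  [5]=1  [6]=1
  size 2 → [0,1]=1  [1,5]=2  [1,6]=2  [4,6]=1  [5,6]=2
  size 3 → [0,1,5]=3  [0,1,6]=3  [1,4,6]=3  [1,5,6]=6  [3,4,6]=1  [4,5,6]=3
  size 4 → [0,1,4,6]=6  [0,1,5,6]=12  [1,3,4,6]=4  [1,4,5,6]=12  [2,3,4,6]=1  [3,4,5,6]=4
  size 5 → [0,1,3,4,6]=10  [0,1,4,5,6]=30  [1,2,3,4,6]=5  [1,3,4,5,6]=20  [2,3,4,5,6]=5
  first=0(e) contributes 30
  first=2(f) contributes 60
  first=5(c) contributes 15
|[w]| = 105

105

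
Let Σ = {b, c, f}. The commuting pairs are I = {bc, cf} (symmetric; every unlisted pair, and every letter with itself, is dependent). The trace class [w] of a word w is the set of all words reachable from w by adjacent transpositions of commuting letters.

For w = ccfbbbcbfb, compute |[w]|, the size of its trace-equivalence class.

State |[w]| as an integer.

0(c) covers ∅
1(c) covers 0:c
2(f) covers ∅
3(b) covers 2:f
4(b) covers 3:b
5(b) covers 4:b
6(c) covers 1:c
7(b) covers 5:b
8(f) covers 7:b
9(b) covers 8:f
floor of heap: 0:c, 2:f
completions by unplaced set U, small U first (add the entries for U minus each lowest piece of U):
  |U|=1: {6}:1  {9}:1
  |U|=2: {1,6}:1  {6,9}:2  {8,9}:1
  |U|=3: {0,1,6}:1  {1,6,9}:3  {6,8,9}:3  {7,8,9}:1
  |U|=4: {0,1,6,9}:4  {1,6,8,9}:6  {5,7,8,9}:1  {6,7,8,9}:4
  |U|=5: {0,1,6,8,9}:10  {1,6,7,8,9}:10  {4,5,7,8,9}:1  {5,6,7,8,9}:5
  |U|=6: {0,1,6,7,8,9}:20  {1,5,6,7,8,9}:15  {3,4,5,7,8,9}:1  {4,5,6,7,8,9}:6
  |U|=7: {0,1,5,6,7,8,9}:35  {1,4,5,6,7,8,9}:21  {2,3,4,5,7,8,9}:1  {3,4,5,6,7,8,9}:7
  |U|=8: {0,1,4,5,6,7,8,9}:56  {1,3,4,5,6,7,8,9}:28  {2,3,4,5,6,7,8,9}:8
  start at 0(c): 36
  start at 2(f): 84
sum over floor = 120

120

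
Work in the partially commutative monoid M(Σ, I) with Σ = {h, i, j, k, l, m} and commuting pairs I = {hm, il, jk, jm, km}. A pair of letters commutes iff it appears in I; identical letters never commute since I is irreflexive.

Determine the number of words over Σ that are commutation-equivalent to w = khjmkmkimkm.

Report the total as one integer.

#0=k has no predecessor
#1=h depends on [0:k]
#2=j depends on [1:h]
#3=m has no predecessor
#4=k depends on [1:h]
#5=m depends on [3:m]
#6=k depends on [4:k]
#7=i depends on [2:j, 5:m, 6:k]
#8=m depends on [7:i]
#9=k depends on [7:i]
#10=m depends on [8:m]
sources: [0:k, 3:m]
N(rest) = Σ N(rest − s) over sources s of rest; N(one piece) = 1:
  size 1 → [9]=1  [10]=1
  size 2 → [8,10]=1  [9,10]=2
  size 3 → [8,9,10]=3
  size 4 → [7,8,9,10]=3
  size 5 → [2,7,8,9,10]=3  [5,7,8,9,10]=3  [6,7,8,9,10]=3
  size 6 → [2,5,7,8,9,10]=6  [2,6,7,8,9,10]=6  [3,5,7,8,9,10]=3  [4,6,7,8,9,10]=3  [5,6,7,8,9,10]=6
  size 7 → [2,3,5,7,8,9,10]=9  [2,4,6,7,8,9,10]=9  [2,5,6,7,8,9,10]=18  [3,5,6,7,8,9,10]=9  [4,5,6,7,8,9,10]=9
  size 8 → [1,2,4,6,7,8,9,10]=9  [2,3,5,6,7,8,9,10]=36  [2,4,5,6,7,8,9,10]=36  [3,4,5,6,7,8,9,10]=18
  size 9 → [0,1,2,4,6,7,8,9,10]=9  [1,2,4,5,6,7,8,9,10]=45  [2,3,4,5,6,7,8,9,10]=90
  first=0(k) contributes 135
  first=3(m) contributes 54
|[w]| = 189

189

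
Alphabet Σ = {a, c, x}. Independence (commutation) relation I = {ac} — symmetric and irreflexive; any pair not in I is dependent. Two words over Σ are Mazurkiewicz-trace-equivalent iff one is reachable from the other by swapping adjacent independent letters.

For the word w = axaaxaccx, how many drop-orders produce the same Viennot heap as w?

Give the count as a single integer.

3

drop 0:a onto floor
drop 1:x onto {0:a}
drop 2:a onto {1:x}
drop 3:a onto {2:a}
drop 4:x onto {3:a}
drop 5:a onto {4:x}
drop 6:c onto {4:x}
drop 7:c onto {6:c}
drop 8:x onto {5:a, 7:c}
ground layer = {0:a}
drop-orders for the pieces not yet dropped (sum over which currently-grounded one goes next):
  1 to go: {8} 1
  2 to go: {5,8} 1  {7,8} 1
  3 to go: {5,7,8} 2  {6,7,8} 1
  4 to go: {5,6,7,8} 3
  5 to go: {4,5,6,7,8} 3
  6 to go: {3,4,5,6,7,8} 3
  7 to go: {2,3,4,5,6,7,8} 3
  if 0:a drops first: 3 orders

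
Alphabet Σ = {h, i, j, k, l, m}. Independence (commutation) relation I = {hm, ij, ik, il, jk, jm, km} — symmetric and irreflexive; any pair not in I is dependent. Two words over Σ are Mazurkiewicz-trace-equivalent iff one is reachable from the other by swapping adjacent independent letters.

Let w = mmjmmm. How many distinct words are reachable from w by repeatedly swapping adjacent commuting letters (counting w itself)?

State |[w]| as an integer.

piece 0:m — minimal
piece 1:m rests on {0:m}
piece 2:j — minimal
piece 3:m rests on {1:m}
piece 4:m rests on {3:m}
piece 5:m rests on {4:m}
minimal pieces: {0:m, 2:j}
ways to finish when only these pieces remain (= sum over removing one remaining piece with nothing left below it):
  1 left: {2}→1  {5}→1
  2 left: {2,5}→2  {4,5}→1
  3 left: {2,4,5}→3  {3,4,5}→1
  4 left: {1,3,4,5}→1  {2,3,4,5}→4
  placing 0:m first → 5 extensions
  placing 2:j first → 1 extensions
total linear extensions = 6

6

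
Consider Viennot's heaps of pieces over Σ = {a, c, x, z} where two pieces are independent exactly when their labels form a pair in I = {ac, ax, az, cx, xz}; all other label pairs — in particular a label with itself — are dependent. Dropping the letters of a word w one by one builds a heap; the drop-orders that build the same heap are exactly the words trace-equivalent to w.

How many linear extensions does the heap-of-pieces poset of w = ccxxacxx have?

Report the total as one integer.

drop 0:c onto floor
drop 1:c onto {0:c}
drop 2:x onto floor
drop 3:x onto {2:x}
drop 4:a onto floor
drop 5:c onto {1:c}
drop 6:x onto {3:x}
drop 7:x onto {6:x}
ground layer = {0:c, 2:x, 4:a}
drop-orders for the pieces not yet dropped (sum over which currently-grounded one goes next):
  1 to go: {4} 1  {5} 1  {7} 1
  2 to go: {1,5} 1  {4,5} 2  {4,7} 2  {5,7} 2  {6,7} 1
  3 to go: {0,1,5} 1  {1,4,5} 3  {1,5,7} 3  {3,6,7} 1  {4,5,7} 6  {4,6,7} 3  {5,6,7} 3
  4 to go: {0,1,4,5} 4  {0,1,5,7} 4  {1,4,5,7} 12  {1,5,6,7} 6  {2,3,6,7} 1  {3,4,6,7} 4  {3,5,6,7} 4  {4,5,6,7} 12
  5 to go: {0,1,4,5,7} 20  {0,1,5,6,7} 10  {1,3,5,6,7} 10  {1,4,5,6,7} 30  {2,3,4,6,7} 5  {2,3,5,6,7} 5  {3,4,5,6,7} 20
  6 to go: {0,1,3,5,6,7} 20  {0,1,4,5,6,7} 60  {1,2,3,5,6,7} 15  {1,3,4,5,6,7} 60  {2,3,4,5,6,7} 30
  if 0:c drops first: 105 orders
  if 2:x drops first: 140 orders
  if 4:a drops first: 35 orders
heap linearizations: 280

280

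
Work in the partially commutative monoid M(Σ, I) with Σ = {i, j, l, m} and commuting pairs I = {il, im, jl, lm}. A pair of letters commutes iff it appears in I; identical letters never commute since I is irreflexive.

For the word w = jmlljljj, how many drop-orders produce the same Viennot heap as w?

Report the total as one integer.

56

drop 0:j onto floor
drop 1:m onto {0:j}
drop 2:l onto floor
drop 3:l onto {2:l}
drop 4:j onto {1:m}
drop 5:l onto {3:l}
drop 6:j onto {4:j}
drop 7:j onto {6:j}
ground layer = {0:j, 2:l}
drop-orders for the pieces not yet dropped (sum over which currently-grounded one goes next):
  1 to go: {5} 1  {7} 1
  2 to go: {3,5} 1  {5,7} 2  {6,7} 1
  3 to go: {2,3,5} 1  {3,5,7} 3  {4,6,7} 1  {5,6,7} 3
  4 to go: {1,4,6,7} 1  {2,3,5,7} 4  {3,5,6,7} 6  {4,5,6,7} 4
  5 to go: {0,1,4,6,7} 1  {1,4,5,6,7} 5  {2,3,5,6,7} 10  {3,4,5,6,7} 10
  6 to go: {0,1,4,5,6,7} 6  {1,3,4,5,6,7} 15  {2,3,4,5,6,7} 20
  if 0:j drops first: 35 orders
  if 2:l drops first: 21 orders
heap linearizations: 56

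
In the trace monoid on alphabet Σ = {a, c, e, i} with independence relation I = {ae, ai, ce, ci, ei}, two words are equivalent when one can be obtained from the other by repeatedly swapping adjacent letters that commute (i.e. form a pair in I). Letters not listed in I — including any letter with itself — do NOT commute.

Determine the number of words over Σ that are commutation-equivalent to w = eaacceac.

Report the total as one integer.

28

#0=e has no predecessor
#1=a has no predecessor
#2=a depends on [1:a]
#3=c depends on [2:a]
#4=c depends on [3:c]
#5=e depends on [0:e]
#6=a depends on [4:c]
#7=c depends on [6:a]
sources: [0:e, 1:a]
N(rest) = Σ N(rest − s) over sources s of rest; N(one piece) = 1:
  size 1 → [5]=1  [7]=1
  size 2 → [0,5]=1  [5,7]=2  [6,7]=1
  size 3 → [0,5,7]=3  [4,6,7]=1  [5,6,7]=3
  size 4 → [0,5,6,7]=6  [3,4,6,7]=1  [4,5,6,7]=4
  size 5 → [0,4,5,6,7]=10  [2,3,4,6,7]=1  [3,4,5,6,7]=5
  size 6 → [0,3,4,5,6,7]=15  [1,2,3,4,6,7]=1  [2,3,4,5,6,7]=6
  first=0(e) contributes 7
  first=1(a) contributes 21
|[w]| = 28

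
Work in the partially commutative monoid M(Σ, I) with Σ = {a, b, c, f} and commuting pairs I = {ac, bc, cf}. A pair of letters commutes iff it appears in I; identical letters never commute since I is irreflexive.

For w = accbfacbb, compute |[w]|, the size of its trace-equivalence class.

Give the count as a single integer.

84

piece 0:a — minimal
piece 1:c — minimal
piece 2:c rests on {1:c}
piece 3:b rests on {0:a}
piece 4:f rests on {3:b}
piece 5:a rests on {4:f}
piece 6:c rests on {2:c}
piece 7:b rests on {5:a}
piece 8:b rests on {7:b}
minimal pieces: {0:a, 1:c}
ways to finish when only these pieces remain (= sum over removing one remaining piece with nothing left below it):
  1 left: {6}→1  {8}→1
  2 left: {2,6}→1  {6,8}→2  {7,8}→1
  3 left: {1,2,6}→1  {2,6,8}→3  {5,7,8}→1  {6,7,8}→3
  4 left: {1,2,6,8}→4  {2,6,7,8}→6  {4,5,7,8}→1  {5,6,7,8}→4
  5 left: {1,2,6,7,8}→10  {2,5,6,7,8}→10  {3,4,5,7,8}→1  {4,5,6,7,8}→5
  6 left: {0,3,4,5,7,8}→1  {1,2,5,6,7,8}→20  {2,4,5,6,7,8}→15  {3,4,5,6,7,8}→6
  7 left: {0,3,4,5,6,7,8}→7  {1,2,4,5,6,7,8}→35  {2,3,4,5,6,7,8}→21
  placing 0:a first → 56 extensions
  placing 1:c first → 28 extensions
total linear extensions = 84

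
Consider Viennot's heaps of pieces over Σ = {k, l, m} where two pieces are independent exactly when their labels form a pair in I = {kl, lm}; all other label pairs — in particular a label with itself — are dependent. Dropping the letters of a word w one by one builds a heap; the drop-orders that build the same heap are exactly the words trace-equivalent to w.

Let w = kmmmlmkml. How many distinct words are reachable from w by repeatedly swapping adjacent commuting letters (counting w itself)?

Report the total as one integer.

piece 0:k — minimal
piece 1:m rests on {0:k}
piece 2:m rests on {1:m}
piece 3:m rests on {2:m}
piece 4:l — minimal
piece 5:m rests on {3:m}
piece 6:k rests on {5:m}
piece 7:m rests on {6:k}
piece 8:l rests on {4:l}
minimal pieces: {0:k, 4:l}
ways to finish when only these pieces remain (= sum over removing one remaining piece with nothing left below it):
  1 left: {7}→1  {8}→1
  2 left: {4,8}→1  {6,7}→1  {7,8}→2
  3 left: {4,7,8}→3  {5,6,7}→1  {6,7,8}→3
  4 left: {3,5,6,7}→1  {4,6,7,8}→6  {5,6,7,8}→4
  5 left: {2,3,5,6,7}→1  {3,5,6,7,8}→5  {4,5,6,7,8}→10
  6 left: {1,2,3,5,6,7}→1  {2,3,5,6,7,8}→6  {3,4,5,6,7,8}→15
  7 left: {0,1,2,3,5,6,7}→1  {1,2,3,5,6,7,8}→7  {2,3,4,5,6,7,8}→21
  placing 0:k first → 28 extensions
  placing 4:l first → 8 extensions
total linear extensions = 36

36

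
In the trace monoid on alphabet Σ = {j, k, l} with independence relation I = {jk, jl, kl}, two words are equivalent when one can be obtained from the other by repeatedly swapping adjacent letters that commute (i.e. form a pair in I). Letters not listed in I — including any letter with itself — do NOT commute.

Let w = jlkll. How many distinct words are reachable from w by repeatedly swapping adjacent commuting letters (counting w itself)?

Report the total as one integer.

piece 0:j — minimal
piece 1:l — minimal
piece 2:k — minimal
piece 3:l rests on {1:l}
piece 4:l rests on {3:l}
minimal pieces: {0:j, 1:l, 2:k}
ways to finish when only these pieces remain (= sum over removing one remaining piece with nothing left below it):
  1 left: {0}→1  {2}→1  {4}→1
  2 left: {0,2}→2  {0,4}→2  {2,4}→2  {3,4}→1
  3 left: {0,2,4}→6  {0,3,4}→3  {1,3,4}→1  {2,3,4}→3
  placing 0:j first → 4 extensions
  placing 1:l first → 12 extensions
  placing 2:k first → 4 extensions
total linear extensions = 20

20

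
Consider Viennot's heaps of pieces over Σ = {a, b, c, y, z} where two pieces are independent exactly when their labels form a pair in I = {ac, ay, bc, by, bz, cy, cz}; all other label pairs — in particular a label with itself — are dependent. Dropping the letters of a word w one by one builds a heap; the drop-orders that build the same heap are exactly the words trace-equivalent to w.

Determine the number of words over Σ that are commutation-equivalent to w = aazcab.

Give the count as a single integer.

0(a) covers ∅
1(a) covers 0:a
2(z) covers 1:a
3(c) covers ∅
4(a) covers 2:z
5(b) covers 4:a
floor of heap: 0:a, 3:c
completions by unplaced set U, small U first (add the entries for U minus each lowest piece of U):
  |U|=1: {3}:1  {5}:1
  |U|=2: {3,5}:2  {4,5}:1
  |U|=3: {2,4,5}:1  {3,4,5}:3
  |U|=4: {1,2,4,5}:1  {2,3,4,5}:4
  start at 0(a): 5
  start at 3(c): 1
sum over floor = 6

6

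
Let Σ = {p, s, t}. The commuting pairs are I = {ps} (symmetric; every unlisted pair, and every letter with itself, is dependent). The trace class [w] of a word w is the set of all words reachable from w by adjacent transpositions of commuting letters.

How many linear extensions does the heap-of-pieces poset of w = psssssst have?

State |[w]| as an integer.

7

0(p) covers ∅
1(s) covers ∅
2(s) covers 1:s
3(s) covers 2:s
4(s) covers 3:s
5(s) covers 4:s
6(s) covers 5:s
7(t) covers 0:p, 6:s
floor of heap: 0:p, 1:s
completions by unplaced set U, small U first (add the entries for U minus each lowest piece of U):
  |U|=1: {7}:1
  |U|=2: {0,7}:1  {6,7}:1
  |U|=3: {0,6,7}:2  {5,6,7}:1
  |U|=4: {0,5,6,7}:3  {4,5,6,7}:1
  |U|=5: {0,4,5,6,7}:4  {3,4,5,6,7}:1
  |U|=6: {0,3,4,5,6,7}:5  {2,3,4,5,6,7}:1
  start at 0(p): 1
  start at 1(s): 6
sum over floor = 7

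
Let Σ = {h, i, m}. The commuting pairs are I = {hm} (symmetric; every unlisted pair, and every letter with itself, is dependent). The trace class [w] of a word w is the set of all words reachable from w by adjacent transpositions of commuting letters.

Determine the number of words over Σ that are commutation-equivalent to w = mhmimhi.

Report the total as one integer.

piece 0:m — minimal
piece 1:h — minimal
piece 2:m rests on {0:m}
piece 3:i rests on {1:h, 2:m}
piece 4:m rests on {3:i}
piece 5:h rests on {3:i}
piece 6:i rests on {4:m, 5:h}
minimal pieces: {0:m, 1:h}
ways to finish when only these pieces remain (= sum over removing one remaining piece with nothing left below it):
  1 left: {6}→1
  2 left: {4,6}→1  {5,6}→1
  3 left: {4,5,6}→2
  4 left: {3,4,5,6}→2
  5 left: {1,3,4,5,6}→2  {2,3,4,5,6}→2
  placing 0:m first → 4 extensions
  placing 1:h first → 2 extensions
total linear extensions = 6

6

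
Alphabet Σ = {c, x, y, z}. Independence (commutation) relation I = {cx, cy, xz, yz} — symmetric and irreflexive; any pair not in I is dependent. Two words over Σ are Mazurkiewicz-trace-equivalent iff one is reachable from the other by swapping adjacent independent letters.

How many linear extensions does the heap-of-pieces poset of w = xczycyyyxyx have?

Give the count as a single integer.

165

#0=x has no predecessor
#1=c has no predecessor
#2=z depends on [1:c]
#3=y depends on [0:x]
#4=c depends on [2:z]
#5=y depends on [3:y]
#6=y depends on [5:y]
#7=y depends on [6:y]
#8=x depends on [7:y]
#9=y depends on [8:x]
#10=x depends on [9:y]
sources: [0:x, 1:c]
N(rest) = Σ N(rest − s) over sources s of rest; N(one piece) = 1:
  size 1 → [4]=1  [10]=1
  size 2 → [2,4]=1  [4,10]=2  [9,10]=1
  size 3 → [1,2,4]=1  [2,4,10]=3  [4,9,10]=3  [8,9,10]=1
  size 4 → [1,2,4,10]=4  [2,4,9,10]=6  [4,8,9,10]=4  [7,8,9,10]=1
  size 5 → [1,2,4,9,10]=10  [2,4,8,9,10]=10  [4,7,8,9,10]=5  [6,7,8,9,10]=1
  size 6 → [1,2,4,8,9,10]=20  [2,4,7,8,9,10]=15  [4,6,7,8,9,10]=6  [5,6,7,8,9,10]=1
  size 7 → [1,2,4,7,8,9,10]=35  [2,4,6,7,8,9,10]=21  [3,5,6,7,8,9,10]=1  [4,5,6,7,8,9,10]=7
  size 8 → [0,3,5,6,7,8,9,10]=1  [1,2,4,6,7,8,9,10]=56  [2,4,5,6,7,8,9,10]=28  [3,4,5,6,7,8,9,10]=8
  size 9 → [0,3,4,5,6,7,8,9,10]=9  [1,2,4,5,6,7,8,9,10]=84  [2,3,4,5,6,7,8,9,10]=36
  first=0(x) contributes 120
  first=1(c) contributes 45
|[w]| = 165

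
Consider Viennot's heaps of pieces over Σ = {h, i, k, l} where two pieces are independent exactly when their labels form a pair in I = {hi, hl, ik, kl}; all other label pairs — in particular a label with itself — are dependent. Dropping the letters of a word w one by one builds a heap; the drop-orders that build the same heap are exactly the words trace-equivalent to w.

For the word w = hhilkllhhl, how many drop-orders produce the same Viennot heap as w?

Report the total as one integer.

252

drop 0:h onto floor
drop 1:h onto {0:h}
drop 2:i onto floor
drop 3:l onto {2:i}
drop 4:k onto {1:h}
drop 5:l onto {3:l}
drop 6:l onto {5:l}
drop 7:h onto {4:k}
drop 8:h onto {7:h}
drop 9:l onto {6:l}
ground layer = {0:h, 2:i}
drop-orders for the pieces not yet dropped (sum over which currently-grounded one goes next):
  1 to go: {8} 1  {9} 1
  2 to go: {6,9} 1  {7,8} 1  {8,9} 2
  3 to go: {4,7,8} 1  {5,6,9} 1  {6,8,9} 3  {7,8,9} 3
  4 to go: {1,4,7,8} 1  {3,5,6,9} 1  {4,7,8,9} 4  {5,6,8,9} 4  {6,7,8,9} 6
  5 to go: {0,1,4,7,8} 1  {1,4,7,8,9} 5  {2,3,5,6,9} 1  {3,5,6,8,9} 5  {4,6,7,8,9} 10  {5,6,7,8,9} 10
  6 to go: {0,1,4,7,8,9} 6  {1,4,6,7,8,9} 15  {2,3,5,6,8,9} 6  {3,5,6,7,8,9} 15  {4,5,6,7,8,9} 20
  7 to go: {0,1,4,6,7,8,9} 21  {1,4,5,6,7,8,9} 35  {2,3,5,6,7,8,9} 21  {3,4,5,6,7,8,9} 35
  8 to go: {0,1,4,5,6,7,8,9} 56  {1,3,4,5,6,7,8,9} 70  {2,3,4,5,6,7,8,9} 56
  if 0:h drops first: 126 orders
  if 2:i drops first: 126 orders
heap linearizations: 252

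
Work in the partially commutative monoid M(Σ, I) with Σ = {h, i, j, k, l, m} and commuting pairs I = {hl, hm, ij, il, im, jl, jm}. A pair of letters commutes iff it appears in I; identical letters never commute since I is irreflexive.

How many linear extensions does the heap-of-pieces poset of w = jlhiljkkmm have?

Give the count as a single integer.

#0=j has no predecessor
#1=l has no predecessor
#2=h depends on [0:j]
#3=i depends on [2:h]
#4=l depends on [1:l]
#5=j depends on [2:h]
#6=k depends on [3:i, 4:l, 5:j]
#7=k depends on [6:k]
#8=m depends on [7:k]
#9=m depends on [8:m]
sources: [0:j, 1:l]
N(rest) = Σ N(rest − s) over sources s of rest; N(one piece) = 1:
  size 1 → [9]=1
  size 2 → [8,9]=1
  size 3 → [7,8,9]=1
  size 4 → [6,7,8,9]=1
  size 5 → [3,6,7,8,9]=1  [4,6,7,8,9]=1  [5,6,7,8,9]=1
  size 6 → [1,4,6,7,8,9]=1  [3,4,6,7,8,9]=2  [3,5,6,7,8,9]=2  [4,5,6,7,8,9]=2
  size 7 → [1,3,4,6,7,8,9]=3  [1,4,5,6,7,8,9]=3  [2,3,5,6,7,8,9]=2  [3,4,5,6,7,8,9]=6
  size 8 → [0,2,3,5,6,7,8,9]=2  [1,3,4,5,6,7,8,9]=12  [2,3,4,5,6,7,8,9]=8
  first=0(j) contributes 20
  first=1(l) contributes 10
|[w]| = 30

30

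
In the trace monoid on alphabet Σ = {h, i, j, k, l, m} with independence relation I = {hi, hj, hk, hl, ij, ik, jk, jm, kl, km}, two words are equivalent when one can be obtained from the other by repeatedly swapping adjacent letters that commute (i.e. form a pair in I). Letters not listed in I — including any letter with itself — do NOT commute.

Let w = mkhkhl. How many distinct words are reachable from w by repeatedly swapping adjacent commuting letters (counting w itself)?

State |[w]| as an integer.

0(m) covers ∅
1(k) covers ∅
2(h) covers 0:m
3(k) covers 1:k
4(h) covers 2:h
5(l) covers 0:m
floor of heap: 0:m, 1:k
completions by unplaced set U, small U first (add the entries for U minus each lowest piece of U):
  |U|=1: {3}:1  {4}:1  {5}:1
  |U|=2: {1,3}:1  {2,4}:1  {3,4}:2  {3,5}:2  {4,5}:2
  |U|=3: {1,3,4}:3  {1,3,5}:3  {2,3,4}:3  {2,4,5}:3  {3,4,5}:6
  |U|=4: {0,2,4,5}:3  {1,2,3,4}:6  {1,3,4,5}:12  {2,3,4,5}:12
  start at 0(m): 30
  start at 1(k): 15
sum over floor = 45

45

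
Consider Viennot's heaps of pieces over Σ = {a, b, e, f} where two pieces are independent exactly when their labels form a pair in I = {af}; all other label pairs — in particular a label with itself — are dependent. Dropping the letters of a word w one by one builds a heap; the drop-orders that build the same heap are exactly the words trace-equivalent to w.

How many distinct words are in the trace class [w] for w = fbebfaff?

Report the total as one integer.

4

piece 0:f — minimal
piece 1:b rests on {0:f}
piece 2:e rests on {1:b}
piece 3:b rests on {2:e}
piece 4:f rests on {3:b}
piece 5:a rests on {3:b}
piece 6:f rests on {4:f}
piece 7:f rests on {6:f}
minimal pieces: {0:f}
ways to finish when only these pieces remain (= sum over removing one remaining piece with nothing left below it):
  1 left: {5}→1  {7}→1
  2 left: {5,7}→2  {6,7}→1
  3 left: {4,6,7}→1  {5,6,7}→3
  4 left: {4,5,6,7}→4
  5 left: {3,4,5,6,7}→4
  6 left: {2,3,4,5,6,7}→4
  placing 0:f first → 4 extensions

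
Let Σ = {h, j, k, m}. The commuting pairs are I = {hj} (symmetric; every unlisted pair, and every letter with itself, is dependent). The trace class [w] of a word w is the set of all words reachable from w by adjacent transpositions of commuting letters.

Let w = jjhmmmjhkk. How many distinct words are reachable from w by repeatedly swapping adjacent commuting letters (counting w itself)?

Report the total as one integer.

6

#0=j has no predecessor
#1=j depends on [0:j]
#2=h has no predecessor
#3=m depends on [1:j, 2:h]
#4=m depends on [3:m]
#5=m depends on [4:m]
#6=j depends on [5:m]
#7=h depends on [5:m]
#8=k depends on [6:j, 7:h]
#9=k depends on [8:k]
sources: [0:j, 2:h]
N(rest) = Σ N(rest − s) over sources s of rest; N(one piece) = 1:
  size 1 → [9]=1
  size 2 → [8,9]=1
  size 3 → [6,8,9]=1  [7,8,9]=1
  size 4 → [6,7,8,9]=2
  size 5 → [5,6,7,8,9]=2
  size 6 → [4,5,6,7,8,9]=2
  size 7 → [3,4,5,6,7,8,9]=2
  size 8 → [1,3,4,5,6,7,8,9]=2  [2,3,4,5,6,7,8,9]=2
  first=0(j) contributes 4
  first=2(h) contributes 2
|[w]| = 6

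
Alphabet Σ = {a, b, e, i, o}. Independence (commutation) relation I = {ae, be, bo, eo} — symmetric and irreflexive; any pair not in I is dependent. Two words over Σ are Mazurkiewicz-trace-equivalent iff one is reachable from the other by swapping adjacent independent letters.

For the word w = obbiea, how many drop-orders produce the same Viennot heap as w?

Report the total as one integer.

drop 0:o onto floor
drop 1:b onto floor
drop 2:b onto {1:b}
drop 3:i onto {0:o, 2:b}
drop 4:e onto {3:i}
drop 5:a onto {3:i}
ground layer = {0:o, 1:b}
drop-orders for the pieces not yet dropped (sum over which currently-grounded one goes next):
  1 to go: {4} 1  {5} 1
  2 to go: {4,5} 2
  3 to go: {3,4,5} 2
  4 to go: {0,3,4,5} 2  {2,3,4,5} 2
  if 0:o drops first: 2 orders
  if 1:b drops first: 4 orders
heap linearizations: 6

6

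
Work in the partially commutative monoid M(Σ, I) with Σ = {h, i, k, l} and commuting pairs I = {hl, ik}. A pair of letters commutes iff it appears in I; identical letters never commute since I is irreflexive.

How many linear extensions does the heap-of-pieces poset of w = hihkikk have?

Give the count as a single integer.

drop 0:h onto floor
drop 1:i onto {0:h}
drop 2:h onto {1:i}
drop 3:k onto {2:h}
drop 4:i onto {2:h}
drop 5:k onto {3:k}
drop 6:k onto {5:k}
ground layer = {0:h}
drop-orders for the pieces not yet dropped (sum over which currently-grounded one goes next):
  1 to go: {4} 1  {6} 1
  2 to go: {4,6} 2  {5,6} 1
  3 to go: {3,5,6} 1  {4,5,6} 3
  4 to go: {3,4,5,6} 4
  5 to go: {2,3,4,5,6} 4
  if 0:h drops first: 4 orders

4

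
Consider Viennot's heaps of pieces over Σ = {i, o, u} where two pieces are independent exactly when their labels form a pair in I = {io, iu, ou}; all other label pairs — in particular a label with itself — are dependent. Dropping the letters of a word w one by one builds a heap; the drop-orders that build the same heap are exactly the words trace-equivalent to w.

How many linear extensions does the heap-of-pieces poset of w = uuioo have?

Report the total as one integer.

piece 0:u — minimal
piece 1:u rests on {0:u}
piece 2:i — minimal
piece 3:o — minimal
piece 4:o rests on {3:o}
minimal pieces: {0:u, 2:i, 3:o}
ways to finish when only these pieces remain (= sum over removing one remaining piece with nothing left below it):
  1 left: {1}→1  {2}→1  {4}→1
  2 left: {0,1}→1  {1,2}→2  {1,4}→2  {2,4}→2  {3,4}→1
  3 left: {0,1,2}→3  {0,1,4}→3  {1,2,4}→6  {1,3,4}→3  {2,3,4}→3
  placing 0:u first → 12 extensions
  placing 2:i first → 6 extensions
  placing 3:o first → 12 extensions
total linear extensions = 30

30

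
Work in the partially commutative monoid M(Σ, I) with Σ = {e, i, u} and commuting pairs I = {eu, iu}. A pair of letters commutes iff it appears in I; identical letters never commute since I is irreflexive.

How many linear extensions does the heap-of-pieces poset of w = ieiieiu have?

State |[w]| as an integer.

7

0(i) covers ∅
1(e) covers 0:i
2(i) covers 1:e
3(i) covers 2:i
4(e) covers 3:i
5(i) covers 4:e
6(u) covers ∅
floor of heap: 0:i, 6:u
completions by unplaced set U, small U first (add the entries for U minus each lowest piece of U):
  |U|=1: {5}:1  {6}:1
  |U|=2: {4,5}:1  {5,6}:2
  |U|=3: {3,4,5}:1  {4,5,6}:3
  |U|=4: {2,3,4,5}:1  {3,4,5,6}:4
  |U|=5: {1,2,3,4,5}:1  {2,3,4,5,6}:5
  start at 0(i): 6
  start at 6(u): 1
sum over floor = 7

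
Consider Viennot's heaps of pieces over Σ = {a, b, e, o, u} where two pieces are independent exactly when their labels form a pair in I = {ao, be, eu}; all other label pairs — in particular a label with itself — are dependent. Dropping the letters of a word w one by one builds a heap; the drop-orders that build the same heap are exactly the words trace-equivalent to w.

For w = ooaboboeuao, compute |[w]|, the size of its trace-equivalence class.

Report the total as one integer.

#0=o has no predecessor
#1=o depends on [0:o]
#2=a has no predecessor
#3=b depends on [1:o, 2:a]
#4=o depends on [3:b]
#5=b depends on [4:o]
#6=o depends on [5:b]
#7=e depends on [6:o]
#8=u depends on [6:o]
#9=a depends on [7:e, 8:u]
#10=o depends on [7:e, 8:u]
sources: [0:o, 2:a]
N(rest) = Σ N(rest − s) over sources s of rest; N(one piece) = 1:
  size 1 → [9]=1  [10]=1
  size 2 → [9,10]=2
  size 3 → [7,9,10]=2  [8,9,10]=2
  size 4 → [7,8,9,10]=4
  size 5 → [6,7,8,9,10]=4
  size 6 → [5,6,7,8,9,10]=4
  size 7 → [4,5,6,7,8,9,10]=4
  size 8 → [3,4,5,6,7,8,9,10]=4
  size 9 → [1,3,4,5,6,7,8,9,10]=4  [2,3,4,5,6,7,8,9,10]=4
  first=0(o) contributes 8
  first=2(a) contributes 4
|[w]| = 12

12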